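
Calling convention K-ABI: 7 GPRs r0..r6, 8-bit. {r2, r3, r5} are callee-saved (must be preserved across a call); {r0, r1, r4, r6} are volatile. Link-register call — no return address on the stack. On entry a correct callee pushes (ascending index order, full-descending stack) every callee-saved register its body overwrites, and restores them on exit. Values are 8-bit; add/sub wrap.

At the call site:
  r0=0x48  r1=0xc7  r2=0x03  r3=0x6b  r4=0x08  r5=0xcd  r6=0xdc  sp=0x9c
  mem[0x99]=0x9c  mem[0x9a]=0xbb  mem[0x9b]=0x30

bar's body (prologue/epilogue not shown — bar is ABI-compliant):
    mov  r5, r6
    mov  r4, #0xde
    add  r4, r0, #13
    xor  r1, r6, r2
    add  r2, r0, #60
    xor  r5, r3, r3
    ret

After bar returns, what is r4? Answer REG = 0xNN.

REG = 0x55

prologue: push r2 -> mem[0x9b]=0x03, sp=0x9b
prologue: push r5 -> mem[0x9a]=0xcd, sp=0x9a
body[0] mov  r5, r6 -> r5=0xdc
body[1] mov  r4, #0xde -> r4=0xde
body[2] add  r4, r0, #13 -> r4=0x55
body[3] xor  r1, r6, r2 -> r1=0xdf
body[4] add  r2, r0, #60 -> r2=0x84
body[5] xor  r5, r3, r3 -> r5=0x00
epilogue: pop r5=0xcd, sp=0x9b
epilogue: pop r2=0x03, sp=0x9c
r4 is caller-saved -> body value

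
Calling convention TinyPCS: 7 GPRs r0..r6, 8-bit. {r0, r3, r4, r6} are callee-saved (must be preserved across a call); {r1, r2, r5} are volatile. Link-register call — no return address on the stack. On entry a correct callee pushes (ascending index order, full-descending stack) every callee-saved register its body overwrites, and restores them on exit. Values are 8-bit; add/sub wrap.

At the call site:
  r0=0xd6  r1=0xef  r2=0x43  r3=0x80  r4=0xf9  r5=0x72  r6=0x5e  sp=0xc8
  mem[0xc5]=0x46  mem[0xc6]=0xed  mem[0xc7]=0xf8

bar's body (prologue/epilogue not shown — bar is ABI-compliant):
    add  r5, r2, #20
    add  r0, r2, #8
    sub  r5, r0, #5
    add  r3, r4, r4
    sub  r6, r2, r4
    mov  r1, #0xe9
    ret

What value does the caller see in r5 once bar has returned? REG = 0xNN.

REG = 0x46

prologue: push r0 -> mem[0xc7]=0xd6, sp=0xc7
prologue: push r3 -> mem[0xc6]=0x80, sp=0xc6
prologue: push r6 -> mem[0xc5]=0x5e, sp=0xc5
body[0] add  r5, r2, #20 -> r5=0x57
body[1] add  r0, r2, #8 -> r0=0x4b
body[2] sub  r5, r0, #5 -> r5=0x46
body[3] add  r3, r4, r4 -> r3=0xf2
body[4] sub  r6, r2, r4 -> r6=0x4a
body[5] mov  r1, #0xe9 -> r1=0xe9
epilogue: pop r6=0x5e, sp=0xc6
epilogue: pop r3=0x80, sp=0xc7
epilogue: pop r0=0xd6, sp=0xc8
r5 is caller-saved -> body value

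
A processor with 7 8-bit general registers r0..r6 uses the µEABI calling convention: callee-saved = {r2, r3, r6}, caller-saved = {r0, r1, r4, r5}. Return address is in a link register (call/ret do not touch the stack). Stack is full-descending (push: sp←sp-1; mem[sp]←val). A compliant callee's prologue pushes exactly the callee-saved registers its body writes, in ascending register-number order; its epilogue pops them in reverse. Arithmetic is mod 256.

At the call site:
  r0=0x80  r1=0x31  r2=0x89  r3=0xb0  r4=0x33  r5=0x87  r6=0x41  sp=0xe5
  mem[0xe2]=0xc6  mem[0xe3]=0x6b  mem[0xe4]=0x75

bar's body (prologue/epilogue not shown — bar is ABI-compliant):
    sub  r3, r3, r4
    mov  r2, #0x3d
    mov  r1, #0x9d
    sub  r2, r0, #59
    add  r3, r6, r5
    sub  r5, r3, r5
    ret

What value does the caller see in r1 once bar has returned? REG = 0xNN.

prologue: push r2 -> mem[0xe4]=0x89, sp=0xe4
prologue: push r3 -> mem[0xe3]=0xb0, sp=0xe3
body[0] sub  r3, r3, r4 -> r3=0x7d
body[1] mov  r2, #0x3d -> r2=0x3d
body[2] mov  r1, #0x9d -> r1=0x9d
body[3] sub  r2, r0, #59 -> r2=0x45
body[4] add  r3, r6, r5 -> r3=0xc8
body[5] sub  r5, r3, r5 -> r5=0x41
epilogue: pop r3=0xb0, sp=0xe4
epilogue: pop r2=0x89, sp=0xe5
r1 is caller-saved -> body value

REG = 0x9d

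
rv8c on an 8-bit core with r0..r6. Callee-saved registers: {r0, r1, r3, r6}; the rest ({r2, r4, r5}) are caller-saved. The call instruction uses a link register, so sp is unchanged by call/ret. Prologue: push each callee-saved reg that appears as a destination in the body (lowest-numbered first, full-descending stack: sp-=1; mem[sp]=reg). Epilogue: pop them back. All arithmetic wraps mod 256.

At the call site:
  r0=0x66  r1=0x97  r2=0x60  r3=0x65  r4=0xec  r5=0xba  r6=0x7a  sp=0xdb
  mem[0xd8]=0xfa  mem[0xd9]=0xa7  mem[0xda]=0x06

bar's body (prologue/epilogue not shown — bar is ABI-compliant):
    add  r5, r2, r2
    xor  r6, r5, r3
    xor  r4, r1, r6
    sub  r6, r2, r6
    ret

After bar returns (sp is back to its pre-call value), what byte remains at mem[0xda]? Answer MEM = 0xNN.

MEM = 0x7a

prologue: push r6 → mem[0xda]=0x7a, sp=0xda
body[0] add  r5, r2, r2 → r5=0xc0
body[1] xor  r6, r5, r3 → r6=0xa5
body[2] xor  r4, r1, r6 → r4=0x32
body[3] sub  r6, r2, r6 → r6=0xbb
epilogue: pop r6=0x7a, sp=0xdb
prologue pushed ['r6'] at ['0xda']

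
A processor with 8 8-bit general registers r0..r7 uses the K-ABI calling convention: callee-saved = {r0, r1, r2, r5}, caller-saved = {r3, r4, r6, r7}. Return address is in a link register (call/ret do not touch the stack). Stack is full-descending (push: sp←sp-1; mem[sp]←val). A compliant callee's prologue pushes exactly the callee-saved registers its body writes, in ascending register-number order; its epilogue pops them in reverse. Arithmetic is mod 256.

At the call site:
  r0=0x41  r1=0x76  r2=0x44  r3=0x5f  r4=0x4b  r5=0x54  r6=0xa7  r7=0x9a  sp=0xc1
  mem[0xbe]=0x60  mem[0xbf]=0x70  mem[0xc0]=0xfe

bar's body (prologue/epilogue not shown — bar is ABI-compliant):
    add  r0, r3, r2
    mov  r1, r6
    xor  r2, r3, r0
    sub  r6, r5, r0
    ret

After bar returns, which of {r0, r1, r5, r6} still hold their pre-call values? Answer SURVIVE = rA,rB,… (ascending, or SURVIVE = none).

prologue: push r0 -> mem[0xc0]=0x41, sp=0xc0
prologue: push r1 -> mem[0xbf]=0x76, sp=0xbf
prologue: push r2 -> mem[0xbe]=0x44, sp=0xbe
body[0] add  r0, r3, r2 -> r0=0xa3
body[1] mov  r1, r6 -> r1=0xa7
body[2] xor  r2, r3, r0 -> r2=0xfc
body[3] sub  r6, r5, r0 -> r6=0xb1
epilogue: pop r2=0x44, sp=0xbf
epilogue: pop r1=0x76, sp=0xc0
epilogue: pop r0=0x41, sp=0xc1
r0: callee-saved, written=True
r1: callee-saved, written=True
r5: callee-saved, written=False
r6: caller-saved, written=True

SURVIVE = r0,r1,r5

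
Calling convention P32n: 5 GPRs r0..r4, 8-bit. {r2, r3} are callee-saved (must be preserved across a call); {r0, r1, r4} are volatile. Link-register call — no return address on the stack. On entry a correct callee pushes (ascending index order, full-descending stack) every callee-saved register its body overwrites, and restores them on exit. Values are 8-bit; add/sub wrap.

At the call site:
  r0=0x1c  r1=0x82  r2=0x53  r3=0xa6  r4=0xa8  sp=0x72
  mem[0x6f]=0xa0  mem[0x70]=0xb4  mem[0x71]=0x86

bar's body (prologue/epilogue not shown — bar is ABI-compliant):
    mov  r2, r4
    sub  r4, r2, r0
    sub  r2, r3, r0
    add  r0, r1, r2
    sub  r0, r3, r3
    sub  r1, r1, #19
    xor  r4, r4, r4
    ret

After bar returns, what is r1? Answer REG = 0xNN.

REG = 0x6f

prologue: push r2 → mem[0x71]=0x53, sp=0x71
body[0] mov  r2, r4 → r2=0xa8
body[1] sub  r4, r2, r0 → r4=0x8c
body[2] sub  r2, r3, r0 → r2=0x8a
body[3] add  r0, r1, r2 → r0=0x0c
body[4] sub  r0, r3, r3 → r0=0x00
body[5] sub  r1, r1, #19 → r1=0x6f
body[6] xor  r4, r4, r4 → r4=0x00
epilogue: pop r2=0x53, sp=0x72
r1 is caller-saved → body value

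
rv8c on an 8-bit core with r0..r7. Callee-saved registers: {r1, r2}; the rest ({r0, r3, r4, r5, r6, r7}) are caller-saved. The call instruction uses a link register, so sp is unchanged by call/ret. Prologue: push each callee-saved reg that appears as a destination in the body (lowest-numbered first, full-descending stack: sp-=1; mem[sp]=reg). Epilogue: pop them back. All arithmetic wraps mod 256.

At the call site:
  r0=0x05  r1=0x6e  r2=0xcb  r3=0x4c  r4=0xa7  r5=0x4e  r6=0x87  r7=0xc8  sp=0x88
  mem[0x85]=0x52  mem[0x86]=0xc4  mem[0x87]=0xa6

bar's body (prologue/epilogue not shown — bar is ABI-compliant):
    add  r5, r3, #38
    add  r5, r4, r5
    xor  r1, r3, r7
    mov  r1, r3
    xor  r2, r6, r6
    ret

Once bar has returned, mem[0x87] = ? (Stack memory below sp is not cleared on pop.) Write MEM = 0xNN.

prologue: push r1 -> mem[0x87]=0x6e, sp=0x87
prologue: push r2 -> mem[0x86]=0xcb, sp=0x86
body[0] add  r5, r3, #38 -> r5=0x72
body[1] add  r5, r4, r5 -> r5=0x19
body[2] xor  r1, r3, r7 -> r1=0x84
body[3] mov  r1, r3 -> r1=0x4c
body[4] xor  r2, r6, r6 -> r2=0x00
epilogue: pop r2=0xcb, sp=0x87
epilogue: pop r1=0x6e, sp=0x88
prologue pushed ['r1', 'r2'] at ['0x87', '0x86']

MEM = 0x6e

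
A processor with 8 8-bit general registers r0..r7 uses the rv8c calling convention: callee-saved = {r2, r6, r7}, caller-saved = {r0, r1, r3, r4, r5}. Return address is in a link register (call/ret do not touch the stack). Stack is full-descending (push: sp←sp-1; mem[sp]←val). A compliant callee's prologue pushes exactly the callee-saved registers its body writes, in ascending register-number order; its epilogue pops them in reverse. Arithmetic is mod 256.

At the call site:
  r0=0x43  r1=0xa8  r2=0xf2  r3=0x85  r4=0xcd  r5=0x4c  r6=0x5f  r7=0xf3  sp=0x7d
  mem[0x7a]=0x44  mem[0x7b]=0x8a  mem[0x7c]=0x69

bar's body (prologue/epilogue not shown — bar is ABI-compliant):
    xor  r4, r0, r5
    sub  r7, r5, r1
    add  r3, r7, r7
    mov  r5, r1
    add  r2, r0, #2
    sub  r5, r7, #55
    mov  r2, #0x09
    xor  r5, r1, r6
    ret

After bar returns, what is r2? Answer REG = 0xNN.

REG = 0xf2

prologue: push r2 → mem[0x7c]=0xf2, sp=0x7c
prologue: push r7 → mem[0x7b]=0xf3, sp=0x7b
body[0] xor  r4, r0, r5 → r4=0x0f
body[1] sub  r7, r5, r1 → r7=0xa4
body[2] add  r3, r7, r7 → r3=0x48
body[3] mov  r5, r1 → r5=0xa8
body[4] add  r2, r0, #2 → r2=0x45
body[5] sub  r5, r7, #55 → r5=0x6d
body[6] mov  r2, #0x09 → r2=0x09
body[7] xor  r5, r1, r6 → r5=0xf7
epilogue: pop r7=0xf3, sp=0x7c
epilogue: pop r2=0xf2, sp=0x7d
r2 is callee-saved → restored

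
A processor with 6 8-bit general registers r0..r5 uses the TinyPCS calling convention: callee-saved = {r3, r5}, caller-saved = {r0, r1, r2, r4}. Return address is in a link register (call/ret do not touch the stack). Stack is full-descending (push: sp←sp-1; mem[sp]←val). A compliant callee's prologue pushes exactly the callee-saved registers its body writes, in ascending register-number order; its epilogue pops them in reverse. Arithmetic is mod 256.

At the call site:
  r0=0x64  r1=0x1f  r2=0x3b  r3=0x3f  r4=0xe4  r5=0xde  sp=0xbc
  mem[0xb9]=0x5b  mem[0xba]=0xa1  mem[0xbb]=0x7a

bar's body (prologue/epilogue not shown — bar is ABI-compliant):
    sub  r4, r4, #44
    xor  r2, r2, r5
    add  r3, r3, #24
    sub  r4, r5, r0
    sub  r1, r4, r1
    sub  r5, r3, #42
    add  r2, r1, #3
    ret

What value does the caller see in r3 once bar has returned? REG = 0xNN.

REG = 0x3f

prologue: push r3 -> mem[0xbb]=0x3f, sp=0xbb
prologue: push r5 -> mem[0xba]=0xde, sp=0xba
body[0] sub  r4, r4, #44 -> r4=0xb8
body[1] xor  r2, r2, r5 -> r2=0xe5
body[2] add  r3, r3, #24 -> r3=0x57
body[3] sub  r4, r5, r0 -> r4=0x7a
body[4] sub  r1, r4, r1 -> r1=0x5b
body[5] sub  r5, r3, #42 -> r5=0x2d
body[6] add  r2, r1, #3 -> r2=0x5e
epilogue: pop r5=0xde, sp=0xbb
epilogue: pop r3=0x3f, sp=0xbc
r3 is callee-saved -> restored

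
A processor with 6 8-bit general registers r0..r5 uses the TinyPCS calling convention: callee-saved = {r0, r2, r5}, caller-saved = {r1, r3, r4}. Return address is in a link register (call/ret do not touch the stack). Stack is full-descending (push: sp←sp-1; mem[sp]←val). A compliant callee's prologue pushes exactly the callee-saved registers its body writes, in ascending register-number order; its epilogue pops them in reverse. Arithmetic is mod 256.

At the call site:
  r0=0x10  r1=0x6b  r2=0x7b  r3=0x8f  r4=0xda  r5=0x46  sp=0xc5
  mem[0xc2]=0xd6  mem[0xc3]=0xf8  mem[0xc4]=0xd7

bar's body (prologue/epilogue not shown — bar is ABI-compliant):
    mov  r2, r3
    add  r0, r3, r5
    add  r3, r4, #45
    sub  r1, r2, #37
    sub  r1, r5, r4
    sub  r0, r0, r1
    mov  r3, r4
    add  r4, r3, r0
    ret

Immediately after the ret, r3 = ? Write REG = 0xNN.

REG = 0xda

prologue: push r0 -> mem[0xc4]=0x10, sp=0xc4
prologue: push r2 -> mem[0xc3]=0x7b, sp=0xc3
body[0] mov  r2, r3 -> r2=0x8f
body[1] add  r0, r3, r5 -> r0=0xd5
body[2] add  r3, r4, #45 -> r3=0x07
body[3] sub  r1, r2, #37 -> r1=0x6a
body[4] sub  r1, r5, r4 -> r1=0x6c
body[5] sub  r0, r0, r1 -> r0=0x69
body[6] mov  r3, r4 -> r3=0xda
body[7] add  r4, r3, r0 -> r4=0x43
epilogue: pop r2=0x7b, sp=0xc4
epilogue: pop r0=0x10, sp=0xc5
r3 is caller-saved -> body value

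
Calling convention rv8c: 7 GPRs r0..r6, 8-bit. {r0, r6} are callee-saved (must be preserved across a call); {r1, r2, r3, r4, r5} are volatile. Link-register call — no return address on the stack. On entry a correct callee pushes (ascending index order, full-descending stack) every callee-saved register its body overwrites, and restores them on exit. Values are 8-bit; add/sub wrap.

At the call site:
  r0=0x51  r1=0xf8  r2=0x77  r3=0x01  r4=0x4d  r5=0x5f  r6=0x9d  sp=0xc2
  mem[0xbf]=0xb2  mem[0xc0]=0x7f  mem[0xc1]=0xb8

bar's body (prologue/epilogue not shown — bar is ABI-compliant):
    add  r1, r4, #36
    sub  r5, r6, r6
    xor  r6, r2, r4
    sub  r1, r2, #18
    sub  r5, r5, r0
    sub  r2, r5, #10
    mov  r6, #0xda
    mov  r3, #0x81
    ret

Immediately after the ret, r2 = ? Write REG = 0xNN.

REG = 0xa5

prologue: push r6 → mem[0xc1]=0x9d, sp=0xc1
body[0] add  r1, r4, #36 → r1=0x71
body[1] sub  r5, r6, r6 → r5=0x00
body[2] xor  r6, r2, r4 → r6=0x3a
body[3] sub  r1, r2, #18 → r1=0x65
body[4] sub  r5, r5, r0 → r5=0xaf
body[5] sub  r2, r5, #10 → r2=0xa5
body[6] mov  r6, #0xda → r6=0xda
body[7] mov  r3, #0x81 → r3=0x81
epilogue: pop r6=0x9d, sp=0xc2
r2 is caller-saved → body value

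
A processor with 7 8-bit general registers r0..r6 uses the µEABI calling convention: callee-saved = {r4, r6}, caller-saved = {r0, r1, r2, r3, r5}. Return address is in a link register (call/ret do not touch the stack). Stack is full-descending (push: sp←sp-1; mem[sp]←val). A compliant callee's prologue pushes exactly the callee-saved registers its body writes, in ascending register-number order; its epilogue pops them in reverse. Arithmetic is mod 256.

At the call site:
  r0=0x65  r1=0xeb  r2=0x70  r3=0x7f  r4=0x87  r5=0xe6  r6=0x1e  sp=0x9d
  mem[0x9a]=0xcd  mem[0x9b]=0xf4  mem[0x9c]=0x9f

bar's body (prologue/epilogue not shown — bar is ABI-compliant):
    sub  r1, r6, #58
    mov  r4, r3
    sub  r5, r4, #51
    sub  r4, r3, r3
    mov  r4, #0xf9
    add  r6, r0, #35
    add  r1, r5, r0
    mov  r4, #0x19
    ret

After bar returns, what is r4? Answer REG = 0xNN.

REG = 0x87

prologue: push r4 → mem[0x9c]=0x87, sp=0x9c
prologue: push r6 → mem[0x9b]=0x1e, sp=0x9b
body[0] sub  r1, r6, #58 → r1=0xe4
body[1] mov  r4, r3 → r4=0x7f
body[2] sub  r5, r4, #51 → r5=0x4c
body[3] sub  r4, r3, r3 → r4=0x00
body[4] mov  r4, #0xf9 → r4=0xf9
body[5] add  r6, r0, #35 → r6=0x88
body[6] add  r1, r5, r0 → r1=0xb1
body[7] mov  r4, #0x19 → r4=0x19
epilogue: pop r6=0x1e, sp=0x9c
epilogue: pop r4=0x87, sp=0x9d
r4 is callee-saved → restored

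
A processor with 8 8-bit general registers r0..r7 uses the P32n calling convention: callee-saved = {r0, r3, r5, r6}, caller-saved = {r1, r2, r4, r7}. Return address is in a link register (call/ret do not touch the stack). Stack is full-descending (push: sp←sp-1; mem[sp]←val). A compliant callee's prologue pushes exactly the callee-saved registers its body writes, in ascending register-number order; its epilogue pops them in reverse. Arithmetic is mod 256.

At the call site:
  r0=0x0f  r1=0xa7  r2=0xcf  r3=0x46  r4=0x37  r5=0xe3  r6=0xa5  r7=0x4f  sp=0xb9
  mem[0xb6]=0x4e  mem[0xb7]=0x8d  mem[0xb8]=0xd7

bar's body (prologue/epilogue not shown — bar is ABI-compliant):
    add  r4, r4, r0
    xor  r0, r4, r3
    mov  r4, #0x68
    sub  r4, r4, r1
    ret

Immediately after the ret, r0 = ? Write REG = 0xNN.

REG = 0x0f

prologue: push r0 → mem[0xb8]=0x0f, sp=0xb8
body[0] add  r4, r4, r0 → r4=0x46
body[1] xor  r0, r4, r3 → r0=0x00
body[2] mov  r4, #0x68 → r4=0x68
body[3] sub  r4, r4, r1 → r4=0xc1
epilogue: pop r0=0x0f, sp=0xb9
r0 is callee-saved → restored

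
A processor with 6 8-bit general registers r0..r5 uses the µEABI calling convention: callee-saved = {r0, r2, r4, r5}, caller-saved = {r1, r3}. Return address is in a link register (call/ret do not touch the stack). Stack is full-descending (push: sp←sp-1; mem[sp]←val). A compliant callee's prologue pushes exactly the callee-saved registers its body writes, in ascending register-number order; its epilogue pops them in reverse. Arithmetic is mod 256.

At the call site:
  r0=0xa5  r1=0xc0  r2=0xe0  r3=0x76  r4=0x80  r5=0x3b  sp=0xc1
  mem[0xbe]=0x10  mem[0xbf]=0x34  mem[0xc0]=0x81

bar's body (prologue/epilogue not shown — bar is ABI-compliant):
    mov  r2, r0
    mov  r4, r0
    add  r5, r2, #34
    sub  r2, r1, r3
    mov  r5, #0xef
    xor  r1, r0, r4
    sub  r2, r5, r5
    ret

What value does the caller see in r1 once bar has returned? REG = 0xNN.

REG = 0x00

prologue: push r2 -> mem[0xc0]=0xe0, sp=0xc0
prologue: push r4 -> mem[0xbf]=0x80, sp=0xbf
prologue: push r5 -> mem[0xbe]=0x3b, sp=0xbe
body[0] mov  r2, r0 -> r2=0xa5
body[1] mov  r4, r0 -> r4=0xa5
body[2] add  r5, r2, #34 -> r5=0xc7
body[3] sub  r2, r1, r3 -> r2=0x4a
body[4] mov  r5, #0xef -> r5=0xef
body[5] xor  r1, r0, r4 -> r1=0x00
body[6] sub  r2, r5, r5 -> r2=0x00
epilogue: pop r5=0x3b, sp=0xbf
epilogue: pop r4=0x80, sp=0xc0
epilogue: pop r2=0xe0, sp=0xc1
r1 is caller-saved -> body value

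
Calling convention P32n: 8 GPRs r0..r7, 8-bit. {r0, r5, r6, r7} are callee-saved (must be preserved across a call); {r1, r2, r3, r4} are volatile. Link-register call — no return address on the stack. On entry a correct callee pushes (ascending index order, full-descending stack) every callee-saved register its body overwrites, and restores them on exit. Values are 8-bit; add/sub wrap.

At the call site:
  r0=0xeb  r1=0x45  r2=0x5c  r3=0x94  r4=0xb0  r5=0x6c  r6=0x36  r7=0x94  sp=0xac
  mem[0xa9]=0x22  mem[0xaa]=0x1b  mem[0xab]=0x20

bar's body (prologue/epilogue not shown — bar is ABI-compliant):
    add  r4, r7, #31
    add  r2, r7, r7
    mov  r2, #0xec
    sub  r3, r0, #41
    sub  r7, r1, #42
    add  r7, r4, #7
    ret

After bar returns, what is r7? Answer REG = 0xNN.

REG = 0x94

prologue: push r7 -> mem[0xab]=0x94, sp=0xab
body[0] add  r4, r7, #31 -> r4=0xb3
body[1] add  r2, r7, r7 -> r2=0x28
body[2] mov  r2, #0xec -> r2=0xec
body[3] sub  r3, r0, #41 -> r3=0xc2
body[4] sub  r7, r1, #42 -> r7=0x1b
body[5] add  r7, r4, #7 -> r7=0xba
epilogue: pop r7=0x94, sp=0xac
r7 is callee-saved -> restored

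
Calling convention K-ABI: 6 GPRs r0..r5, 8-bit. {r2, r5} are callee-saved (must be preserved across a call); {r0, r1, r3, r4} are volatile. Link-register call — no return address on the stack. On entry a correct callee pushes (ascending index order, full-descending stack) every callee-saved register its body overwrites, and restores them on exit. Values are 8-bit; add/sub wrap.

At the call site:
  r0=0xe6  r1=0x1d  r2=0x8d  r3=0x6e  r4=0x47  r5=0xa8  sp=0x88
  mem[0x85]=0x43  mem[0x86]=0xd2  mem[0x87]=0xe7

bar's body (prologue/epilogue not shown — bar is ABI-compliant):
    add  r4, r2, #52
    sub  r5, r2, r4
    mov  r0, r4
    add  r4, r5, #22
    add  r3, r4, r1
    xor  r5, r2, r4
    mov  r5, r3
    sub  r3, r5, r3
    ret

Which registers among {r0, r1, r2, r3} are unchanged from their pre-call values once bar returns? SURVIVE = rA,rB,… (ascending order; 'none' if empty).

prologue: push r5 -> mem[0x87]=0xa8, sp=0x87
body[0] add  r4, r2, #52 -> r4=0xc1
body[1] sub  r5, r2, r4 -> r5=0xcc
body[2] mov  r0, r4 -> r0=0xc1
body[3] add  r4, r5, #22 -> r4=0xe2
body[4] add  r3, r4, r1 -> r3=0xff
body[5] xor  r5, r2, r4 -> r5=0x6f
body[6] mov  r5, r3 -> r5=0xff
body[7] sub  r3, r5, r3 -> r3=0x00
epilogue: pop r5=0xa8, sp=0x88
r0: caller-saved, written=True
r1: caller-saved, written=False
r2: callee-saved, written=False
r3: caller-saved, written=True

SURVIVE = r1,r2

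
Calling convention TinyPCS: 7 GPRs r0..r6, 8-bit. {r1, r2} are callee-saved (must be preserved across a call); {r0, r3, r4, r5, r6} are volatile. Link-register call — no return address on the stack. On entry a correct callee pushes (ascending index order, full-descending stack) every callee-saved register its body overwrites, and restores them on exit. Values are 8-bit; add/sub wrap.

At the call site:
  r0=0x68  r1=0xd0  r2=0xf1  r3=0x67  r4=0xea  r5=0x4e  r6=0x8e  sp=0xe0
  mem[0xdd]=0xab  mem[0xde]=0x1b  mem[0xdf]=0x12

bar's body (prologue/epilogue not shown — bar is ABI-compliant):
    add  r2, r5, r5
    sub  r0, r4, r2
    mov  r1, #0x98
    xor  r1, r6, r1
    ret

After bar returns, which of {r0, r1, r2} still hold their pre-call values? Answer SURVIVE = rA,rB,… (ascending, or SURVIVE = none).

prologue: push r1 -> mem[0xdf]=0xd0, sp=0xdf
prologue: push r2 -> mem[0xde]=0xf1, sp=0xde
body[0] add  r2, r5, r5 -> r2=0x9c
body[1] sub  r0, r4, r2 -> r0=0x4e
body[2] mov  r1, #0x98 -> r1=0x98
body[3] xor  r1, r6, r1 -> r1=0x16
epilogue: pop r2=0xf1, sp=0xdf
epilogue: pop r1=0xd0, sp=0xe0
r0: caller-saved, written=True
r1: callee-saved, written=True
r2: callee-saved, written=True

SURVIVE = r1,r2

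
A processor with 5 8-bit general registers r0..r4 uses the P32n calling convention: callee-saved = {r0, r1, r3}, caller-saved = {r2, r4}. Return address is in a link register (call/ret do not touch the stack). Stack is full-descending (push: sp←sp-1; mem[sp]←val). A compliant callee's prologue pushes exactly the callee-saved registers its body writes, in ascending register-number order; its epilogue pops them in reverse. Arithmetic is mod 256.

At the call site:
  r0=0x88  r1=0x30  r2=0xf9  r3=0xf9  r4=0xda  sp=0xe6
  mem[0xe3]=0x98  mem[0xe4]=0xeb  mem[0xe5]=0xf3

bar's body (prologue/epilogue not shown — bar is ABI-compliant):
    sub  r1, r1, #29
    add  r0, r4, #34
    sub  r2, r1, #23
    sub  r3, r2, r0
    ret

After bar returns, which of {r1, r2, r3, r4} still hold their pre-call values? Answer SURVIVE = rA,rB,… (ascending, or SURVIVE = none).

SURVIVE = r1,r3,r4

prologue: push r0 -> mem[0xe5]=0x88, sp=0xe5
prologue: push r1 -> mem[0xe4]=0x30, sp=0xe4
prologue: push r3 -> mem[0xe3]=0xf9, sp=0xe3
body[0] sub  r1, r1, #29 -> r1=0x13
body[1] add  r0, r4, #34 -> r0=0xfc
body[2] sub  r2, r1, #23 -> r2=0xfc
body[3] sub  r3, r2, r0 -> r3=0x00
epilogue: pop r3=0xf9, sp=0xe4
epilogue: pop r1=0x30, sp=0xe5
epilogue: pop r0=0x88, sp=0xe6
r1: callee-saved, written=True
r2: caller-saved, written=True
r3: callee-saved, written=True
r4: caller-saved, written=False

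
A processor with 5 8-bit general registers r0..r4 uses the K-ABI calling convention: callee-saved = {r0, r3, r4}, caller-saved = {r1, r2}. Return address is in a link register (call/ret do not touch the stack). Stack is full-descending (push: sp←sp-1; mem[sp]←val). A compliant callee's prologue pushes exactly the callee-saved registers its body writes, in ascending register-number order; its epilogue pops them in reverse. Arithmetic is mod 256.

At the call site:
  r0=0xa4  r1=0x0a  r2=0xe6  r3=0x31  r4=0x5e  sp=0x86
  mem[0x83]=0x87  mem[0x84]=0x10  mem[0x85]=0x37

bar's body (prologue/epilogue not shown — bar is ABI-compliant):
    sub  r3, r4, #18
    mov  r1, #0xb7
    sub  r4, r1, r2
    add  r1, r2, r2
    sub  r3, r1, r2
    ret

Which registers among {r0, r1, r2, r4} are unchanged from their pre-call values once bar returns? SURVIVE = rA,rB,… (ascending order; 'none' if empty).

SURVIVE = r0,r2,r4

prologue: push r3 -> mem[0x85]=0x31, sp=0x85
prologue: push r4 -> mem[0x84]=0x5e, sp=0x84
body[0] sub  r3, r4, #18 -> r3=0x4c
body[1] mov  r1, #0xb7 -> r1=0xb7
body[2] sub  r4, r1, r2 -> r4=0xd1
body[3] add  r1, r2, r2 -> r1=0xcc
body[4] sub  r3, r1, r2 -> r3=0xe6
epilogue: pop r4=0x5e, sp=0x85
epilogue: pop r3=0x31, sp=0x86
r0: callee-saved, written=False
r1: caller-saved, written=True
r2: caller-saved, written=False
r4: callee-saved, written=True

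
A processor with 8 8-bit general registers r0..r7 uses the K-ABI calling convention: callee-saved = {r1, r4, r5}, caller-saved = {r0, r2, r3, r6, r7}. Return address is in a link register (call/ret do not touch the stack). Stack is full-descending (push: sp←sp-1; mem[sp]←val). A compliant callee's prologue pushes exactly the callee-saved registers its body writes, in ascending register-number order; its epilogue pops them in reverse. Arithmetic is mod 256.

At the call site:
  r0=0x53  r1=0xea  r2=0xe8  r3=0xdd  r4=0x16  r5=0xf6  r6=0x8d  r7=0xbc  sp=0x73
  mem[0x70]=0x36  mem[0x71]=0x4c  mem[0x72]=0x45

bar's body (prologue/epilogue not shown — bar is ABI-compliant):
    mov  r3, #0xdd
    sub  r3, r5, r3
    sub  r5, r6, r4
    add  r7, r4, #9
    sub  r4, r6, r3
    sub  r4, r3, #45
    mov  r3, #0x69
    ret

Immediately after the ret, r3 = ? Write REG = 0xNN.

prologue: push r4 -> mem[0x72]=0x16, sp=0x72
prologue: push r5 -> mem[0x71]=0xf6, sp=0x71
body[0] mov  r3, #0xdd -> r3=0xdd
body[1] sub  r3, r5, r3 -> r3=0x19
body[2] sub  r5, r6, r4 -> r5=0x77
body[3] add  r7, r4, #9 -> r7=0x1f
body[4] sub  r4, r6, r3 -> r4=0x74
body[5] sub  r4, r3, #45 -> r4=0xec
body[6] mov  r3, #0x69 -> r3=0x69
epilogue: pop r5=0xf6, sp=0x72
epilogue: pop r4=0x16, sp=0x73
r3 is caller-saved -> body value

REG = 0x69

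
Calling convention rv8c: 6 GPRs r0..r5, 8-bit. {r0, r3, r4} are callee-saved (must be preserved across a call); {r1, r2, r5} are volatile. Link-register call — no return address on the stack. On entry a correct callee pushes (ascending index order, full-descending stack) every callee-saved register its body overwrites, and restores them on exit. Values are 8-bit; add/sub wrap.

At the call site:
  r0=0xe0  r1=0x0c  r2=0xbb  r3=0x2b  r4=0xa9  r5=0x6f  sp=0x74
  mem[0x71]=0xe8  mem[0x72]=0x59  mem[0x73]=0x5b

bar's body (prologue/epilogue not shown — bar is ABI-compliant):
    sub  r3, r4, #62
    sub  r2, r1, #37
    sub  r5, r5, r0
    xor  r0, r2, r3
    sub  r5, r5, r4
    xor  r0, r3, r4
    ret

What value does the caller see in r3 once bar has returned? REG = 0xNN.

prologue: push r0 -> mem[0x73]=0xe0, sp=0x73
prologue: push r3 -> mem[0x72]=0x2b, sp=0x72
body[0] sub  r3, r4, #62 -> r3=0x6b
body[1] sub  r2, r1, #37 -> r2=0xe7
body[2] sub  r5, r5, r0 -> r5=0x8f
body[3] xor  r0, r2, r3 -> r0=0x8c
body[4] sub  r5, r5, r4 -> r5=0xe6
body[5] xor  r0, r3, r4 -> r0=0xc2
epilogue: pop r3=0x2b, sp=0x73
epilogue: pop r0=0xe0, sp=0x74
r3 is callee-saved -> restored

REG = 0x2b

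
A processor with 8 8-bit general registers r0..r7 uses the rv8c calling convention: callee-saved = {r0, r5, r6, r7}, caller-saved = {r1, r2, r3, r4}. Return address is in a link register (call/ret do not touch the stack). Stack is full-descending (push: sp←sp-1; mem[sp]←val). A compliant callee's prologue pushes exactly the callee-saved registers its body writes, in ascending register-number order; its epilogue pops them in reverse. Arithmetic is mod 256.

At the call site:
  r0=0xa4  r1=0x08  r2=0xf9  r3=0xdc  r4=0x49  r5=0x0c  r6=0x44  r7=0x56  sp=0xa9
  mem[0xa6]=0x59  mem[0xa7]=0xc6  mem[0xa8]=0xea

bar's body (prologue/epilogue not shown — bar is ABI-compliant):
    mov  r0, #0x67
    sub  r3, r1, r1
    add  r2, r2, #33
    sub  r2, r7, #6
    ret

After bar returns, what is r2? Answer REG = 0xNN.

REG = 0x50

prologue: push r0 -> mem[0xa8]=0xa4, sp=0xa8
body[0] mov  r0, #0x67 -> r0=0x67
body[1] sub  r3, r1, r1 -> r3=0x00
body[2] add  r2, r2, #33 -> r2=0x1a
body[3] sub  r2, r7, #6 -> r2=0x50
epilogue: pop r0=0xa4, sp=0xa9
r2 is caller-saved -> body value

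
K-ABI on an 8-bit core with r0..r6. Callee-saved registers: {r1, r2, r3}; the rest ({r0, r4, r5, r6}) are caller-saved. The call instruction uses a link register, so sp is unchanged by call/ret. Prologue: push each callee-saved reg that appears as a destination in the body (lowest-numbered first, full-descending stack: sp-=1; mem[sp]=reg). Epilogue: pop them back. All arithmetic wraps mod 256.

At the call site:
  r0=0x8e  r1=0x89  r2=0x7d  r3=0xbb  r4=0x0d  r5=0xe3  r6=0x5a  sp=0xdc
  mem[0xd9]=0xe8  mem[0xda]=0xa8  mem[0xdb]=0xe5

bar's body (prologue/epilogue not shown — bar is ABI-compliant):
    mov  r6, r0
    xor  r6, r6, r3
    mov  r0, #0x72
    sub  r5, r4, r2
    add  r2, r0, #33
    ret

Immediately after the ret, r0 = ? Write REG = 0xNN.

REG = 0x72

prologue: push r2 -> mem[0xdb]=0x7d, sp=0xdb
body[0] mov  r6, r0 -> r6=0x8e
body[1] xor  r6, r6, r3 -> r6=0x35
body[2] mov  r0, #0x72 -> r0=0x72
body[3] sub  r5, r4, r2 -> r5=0x90
body[4] add  r2, r0, #33 -> r2=0x93
epilogue: pop r2=0x7d, sp=0xdc
r0 is caller-saved -> body value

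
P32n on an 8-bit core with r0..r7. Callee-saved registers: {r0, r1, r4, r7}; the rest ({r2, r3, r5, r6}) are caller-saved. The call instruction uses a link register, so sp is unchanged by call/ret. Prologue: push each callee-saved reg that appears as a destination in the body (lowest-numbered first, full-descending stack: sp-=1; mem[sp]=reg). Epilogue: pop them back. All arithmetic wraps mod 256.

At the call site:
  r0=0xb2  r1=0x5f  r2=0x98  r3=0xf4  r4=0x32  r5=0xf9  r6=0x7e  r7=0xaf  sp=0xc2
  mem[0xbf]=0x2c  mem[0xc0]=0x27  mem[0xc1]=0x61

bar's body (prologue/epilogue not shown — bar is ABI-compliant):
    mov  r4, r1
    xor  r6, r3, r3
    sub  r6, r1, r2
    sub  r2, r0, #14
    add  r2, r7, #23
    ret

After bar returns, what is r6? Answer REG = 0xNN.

prologue: push r4 -> mem[0xc1]=0x32, sp=0xc1
body[0] mov  r4, r1 -> r4=0x5f
body[1] xor  r6, r3, r3 -> r6=0x00
body[2] sub  r6, r1, r2 -> r6=0xc7
body[3] sub  r2, r0, #14 -> r2=0xa4
body[4] add  r2, r7, #23 -> r2=0xc6
epilogue: pop r4=0x32, sp=0xc2
r6 is caller-saved -> body value

REG = 0xc7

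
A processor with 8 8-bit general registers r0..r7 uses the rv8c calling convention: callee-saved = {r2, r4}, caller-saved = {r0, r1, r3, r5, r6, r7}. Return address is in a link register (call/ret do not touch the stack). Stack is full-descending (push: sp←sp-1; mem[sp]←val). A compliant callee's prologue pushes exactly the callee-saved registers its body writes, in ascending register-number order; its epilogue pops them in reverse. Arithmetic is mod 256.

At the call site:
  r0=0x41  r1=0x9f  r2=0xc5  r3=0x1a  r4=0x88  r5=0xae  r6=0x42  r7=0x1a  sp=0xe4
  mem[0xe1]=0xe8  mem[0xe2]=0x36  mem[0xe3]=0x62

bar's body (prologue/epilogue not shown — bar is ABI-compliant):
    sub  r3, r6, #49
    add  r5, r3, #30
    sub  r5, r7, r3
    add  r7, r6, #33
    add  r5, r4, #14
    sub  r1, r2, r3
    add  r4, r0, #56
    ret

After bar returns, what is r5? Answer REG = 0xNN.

prologue: push r4 → mem[0xe3]=0x88, sp=0xe3
body[0] sub  r3, r6, #49 → r3=0x11
body[1] add  r5, r3, #30 → r5=0x2f
body[2] sub  r5, r7, r3 → r5=0x09
body[3] add  r7, r6, #33 → r7=0x63
body[4] add  r5, r4, #14 → r5=0x96
body[5] sub  r1, r2, r3 → r1=0xb4
body[6] add  r4, r0, #56 → r4=0x79
epilogue: pop r4=0x88, sp=0xe4
r5 is caller-saved → body value

REG = 0x96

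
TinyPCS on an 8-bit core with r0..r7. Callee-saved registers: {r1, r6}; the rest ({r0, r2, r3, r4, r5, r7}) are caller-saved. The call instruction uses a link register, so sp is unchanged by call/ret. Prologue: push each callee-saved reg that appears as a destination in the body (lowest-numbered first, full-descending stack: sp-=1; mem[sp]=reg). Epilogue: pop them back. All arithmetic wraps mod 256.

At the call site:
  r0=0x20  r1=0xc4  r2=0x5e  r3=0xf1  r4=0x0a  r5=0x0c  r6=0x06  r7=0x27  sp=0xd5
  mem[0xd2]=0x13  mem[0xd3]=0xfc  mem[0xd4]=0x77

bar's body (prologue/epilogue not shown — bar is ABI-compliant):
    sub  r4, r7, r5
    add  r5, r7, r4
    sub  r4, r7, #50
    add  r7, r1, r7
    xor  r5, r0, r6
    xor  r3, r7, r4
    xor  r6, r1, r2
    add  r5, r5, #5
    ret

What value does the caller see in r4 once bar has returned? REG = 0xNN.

REG = 0xf5

prologue: push r6 -> mem[0xd4]=0x06, sp=0xd4
body[0] sub  r4, r7, r5 -> r4=0x1b
body[1] add  r5, r7, r4 -> r5=0x42
body[2] sub  r4, r7, #50 -> r4=0xf5
body[3] add  r7, r1, r7 -> r7=0xeb
body[4] xor  r5, r0, r6 -> r5=0x26
body[5] xor  r3, r7, r4 -> r3=0x1e
body[6] xor  r6, r1, r2 -> r6=0x9a
body[7] add  r5, r5, #5 -> r5=0x2b
epilogue: pop r6=0x06, sp=0xd5
r4 is caller-saved -> body value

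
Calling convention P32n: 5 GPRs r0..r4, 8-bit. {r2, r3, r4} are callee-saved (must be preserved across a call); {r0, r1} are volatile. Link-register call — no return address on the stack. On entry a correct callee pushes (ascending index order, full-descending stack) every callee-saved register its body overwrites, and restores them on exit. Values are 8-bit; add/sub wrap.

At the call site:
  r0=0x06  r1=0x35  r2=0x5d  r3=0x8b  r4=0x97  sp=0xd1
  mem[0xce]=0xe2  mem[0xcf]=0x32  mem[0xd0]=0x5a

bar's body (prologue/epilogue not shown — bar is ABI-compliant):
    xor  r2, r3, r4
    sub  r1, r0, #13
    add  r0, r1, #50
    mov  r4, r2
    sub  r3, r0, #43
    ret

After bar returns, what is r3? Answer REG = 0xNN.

REG = 0x8b

prologue: push r2 → mem[0xd0]=0x5d, sp=0xd0
prologue: push r3 → mem[0xcf]=0x8b, sp=0xcf
prologue: push r4 → mem[0xce]=0x97, sp=0xce
body[0] xor  r2, r3, r4 → r2=0x1c
body[1] sub  r1, r0, #13 → r1=0xf9
body[2] add  r0, r1, #50 → r0=0x2b
body[3] mov  r4, r2 → r4=0x1c
body[4] sub  r3, r0, #43 → r3=0x00
epilogue: pop r4=0x97, sp=0xcf
epilogue: pop r3=0x8b, sp=0xd0
epilogue: pop r2=0x5d, sp=0xd1
r3 is callee-saved → restored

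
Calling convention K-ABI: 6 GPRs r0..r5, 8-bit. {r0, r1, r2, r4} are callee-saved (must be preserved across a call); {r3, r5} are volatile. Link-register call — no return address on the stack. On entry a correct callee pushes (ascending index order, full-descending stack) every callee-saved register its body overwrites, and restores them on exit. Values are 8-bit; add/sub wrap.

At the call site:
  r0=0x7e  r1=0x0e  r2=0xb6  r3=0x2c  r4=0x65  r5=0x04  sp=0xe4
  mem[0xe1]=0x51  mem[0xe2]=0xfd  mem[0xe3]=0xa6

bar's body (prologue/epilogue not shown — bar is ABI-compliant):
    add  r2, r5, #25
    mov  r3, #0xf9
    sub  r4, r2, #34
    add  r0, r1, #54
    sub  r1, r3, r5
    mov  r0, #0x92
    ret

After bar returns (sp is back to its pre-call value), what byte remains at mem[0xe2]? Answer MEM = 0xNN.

prologue: push r0 -> mem[0xe3]=0x7e, sp=0xe3
prologue: push r1 -> mem[0xe2]=0x0e, sp=0xe2
prologue: push r2 -> mem[0xe1]=0xb6, sp=0xe1
prologue: push r4 -> mem[0xe0]=0x65, sp=0xe0
body[0] add  r2, r5, #25 -> r2=0x1d
body[1] mov  r3, #0xf9 -> r3=0xf9
body[2] sub  r4, r2, #34 -> r4=0xfb
body[3] add  r0, r1, #54 -> r0=0x44
body[4] sub  r1, r3, r5 -> r1=0xf5
body[5] mov  r0, #0x92 -> r0=0x92
epilogue: pop r4=0x65, sp=0xe1
epilogue: pop r2=0xb6, sp=0xe2
epilogue: pop r1=0x0e, sp=0xe3
epilogue: pop r0=0x7e, sp=0xe4
prologue pushed ['r0', 'r1', 'r2', 'r4'] at ['0xe3', '0xe2', '0xe1', '0xe0']

MEM = 0x0e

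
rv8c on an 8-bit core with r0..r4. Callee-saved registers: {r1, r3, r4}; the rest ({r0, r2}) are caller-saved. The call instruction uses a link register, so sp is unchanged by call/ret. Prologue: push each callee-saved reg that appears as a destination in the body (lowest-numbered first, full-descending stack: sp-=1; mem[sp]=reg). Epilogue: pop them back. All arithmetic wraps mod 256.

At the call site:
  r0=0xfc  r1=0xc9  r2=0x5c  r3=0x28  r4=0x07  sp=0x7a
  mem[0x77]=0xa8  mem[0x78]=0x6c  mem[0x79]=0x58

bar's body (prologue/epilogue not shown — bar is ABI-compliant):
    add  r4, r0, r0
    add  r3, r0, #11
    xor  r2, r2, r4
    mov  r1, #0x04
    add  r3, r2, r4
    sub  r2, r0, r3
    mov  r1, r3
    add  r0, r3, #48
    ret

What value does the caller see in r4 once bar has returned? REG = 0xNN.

REG = 0x07

prologue: push r1 -> mem[0x79]=0xc9, sp=0x79
prologue: push r3 -> mem[0x78]=0x28, sp=0x78
prologue: push r4 -> mem[0x77]=0x07, sp=0x77
body[0] add  r4, r0, r0 -> r4=0xf8
body[1] add  r3, r0, #11 -> r3=0x07
body[2] xor  r2, r2, r4 -> r2=0xa4
body[3] mov  r1, #0x04 -> r1=0x04
body[4] add  r3, r2, r4 -> r3=0x9c
body[5] sub  r2, r0, r3 -> r2=0x60
body[6] mov  r1, r3 -> r1=0x9c
body[7] add  r0, r3, #48 -> r0=0xcc
epilogue: pop r4=0x07, sp=0x78
epilogue: pop r3=0x28, sp=0x79
epilogue: pop r1=0xc9, sp=0x7a
r4 is callee-saved -> restored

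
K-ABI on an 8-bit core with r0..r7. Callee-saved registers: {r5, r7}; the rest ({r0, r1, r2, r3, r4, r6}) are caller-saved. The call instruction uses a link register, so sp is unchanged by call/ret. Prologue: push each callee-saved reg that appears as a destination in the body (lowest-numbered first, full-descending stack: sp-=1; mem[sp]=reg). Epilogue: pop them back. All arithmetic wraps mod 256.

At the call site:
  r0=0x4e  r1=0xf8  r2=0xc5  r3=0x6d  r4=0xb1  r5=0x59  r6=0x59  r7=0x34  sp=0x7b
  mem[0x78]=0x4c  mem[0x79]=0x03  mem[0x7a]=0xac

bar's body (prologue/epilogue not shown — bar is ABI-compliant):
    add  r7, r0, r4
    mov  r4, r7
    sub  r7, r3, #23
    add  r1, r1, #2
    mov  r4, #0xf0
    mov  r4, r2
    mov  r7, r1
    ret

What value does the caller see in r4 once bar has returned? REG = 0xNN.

REG = 0xc5

prologue: push r7 -> mem[0x7a]=0x34, sp=0x7a
body[0] add  r7, r0, r4 -> r7=0xff
body[1] mov  r4, r7 -> r4=0xff
body[2] sub  r7, r3, #23 -> r7=0x56
body[3] add  r1, r1, #2 -> r1=0xfa
body[4] mov  r4, #0xf0 -> r4=0xf0
body[5] mov  r4, r2 -> r4=0xc5
body[6] mov  r7, r1 -> r7=0xfa
epilogue: pop r7=0x34, sp=0x7b
r4 is caller-saved -> body value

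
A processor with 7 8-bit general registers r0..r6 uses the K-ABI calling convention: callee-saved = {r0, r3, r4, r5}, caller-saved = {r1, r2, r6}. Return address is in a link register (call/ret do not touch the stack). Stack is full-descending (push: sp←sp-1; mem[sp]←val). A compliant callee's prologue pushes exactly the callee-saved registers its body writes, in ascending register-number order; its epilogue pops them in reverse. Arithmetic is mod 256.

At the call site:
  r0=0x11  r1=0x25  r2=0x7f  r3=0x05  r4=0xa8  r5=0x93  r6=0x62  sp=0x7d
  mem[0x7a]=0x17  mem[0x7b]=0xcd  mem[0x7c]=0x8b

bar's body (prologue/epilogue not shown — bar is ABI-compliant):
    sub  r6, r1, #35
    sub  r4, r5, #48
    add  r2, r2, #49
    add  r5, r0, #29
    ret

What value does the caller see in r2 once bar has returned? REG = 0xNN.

REG = 0xb0

prologue: push r4 -> mem[0x7c]=0xa8, sp=0x7c
prologue: push r5 -> mem[0x7b]=0x93, sp=0x7b
body[0] sub  r6, r1, #35 -> r6=0x02
body[1] sub  r4, r5, #48 -> r4=0x63
body[2] add  r2, r2, #49 -> r2=0xb0
body[3] add  r5, r0, #29 -> r5=0x2e
epilogue: pop r5=0x93, sp=0x7c
epilogue: pop r4=0xa8, sp=0x7d
r2 is caller-saved -> body value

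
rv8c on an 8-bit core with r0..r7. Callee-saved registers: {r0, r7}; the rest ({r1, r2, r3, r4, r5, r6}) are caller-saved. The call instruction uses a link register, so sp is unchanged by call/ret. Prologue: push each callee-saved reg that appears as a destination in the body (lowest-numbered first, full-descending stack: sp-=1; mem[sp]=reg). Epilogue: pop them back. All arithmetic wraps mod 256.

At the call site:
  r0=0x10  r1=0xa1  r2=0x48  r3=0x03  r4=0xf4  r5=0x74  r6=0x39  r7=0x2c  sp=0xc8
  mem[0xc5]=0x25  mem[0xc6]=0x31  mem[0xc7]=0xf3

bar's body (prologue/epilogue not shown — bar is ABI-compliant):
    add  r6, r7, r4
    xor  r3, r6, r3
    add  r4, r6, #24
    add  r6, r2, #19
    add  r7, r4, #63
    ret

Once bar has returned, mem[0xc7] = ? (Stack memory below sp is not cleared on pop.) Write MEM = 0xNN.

MEM = 0x2c

prologue: push r7 -> mem[0xc7]=0x2c, sp=0xc7
body[0] add  r6, r7, r4 -> r6=0x20
body[1] xor  r3, r6, r3 -> r3=0x23
body[2] add  r4, r6, #24 -> r4=0x38
body[3] add  r6, r2, #19 -> r6=0x5b
body[4] add  r7, r4, #63 -> r7=0x77
epilogue: pop r7=0x2c, sp=0xc8
prologue pushed ['r7'] at ['0xc7']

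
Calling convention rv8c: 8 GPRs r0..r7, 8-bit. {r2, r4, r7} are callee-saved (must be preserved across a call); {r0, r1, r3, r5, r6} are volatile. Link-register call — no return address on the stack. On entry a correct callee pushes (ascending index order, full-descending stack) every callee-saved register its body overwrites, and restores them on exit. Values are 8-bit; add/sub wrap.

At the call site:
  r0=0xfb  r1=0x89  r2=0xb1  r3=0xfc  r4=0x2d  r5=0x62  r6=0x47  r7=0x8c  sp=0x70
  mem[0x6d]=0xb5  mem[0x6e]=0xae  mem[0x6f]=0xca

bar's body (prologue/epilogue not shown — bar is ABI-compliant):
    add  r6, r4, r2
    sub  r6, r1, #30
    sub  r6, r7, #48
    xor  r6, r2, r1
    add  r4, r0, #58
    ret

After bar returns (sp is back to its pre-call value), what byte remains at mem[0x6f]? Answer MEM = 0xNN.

MEM = 0x2d

prologue: push r4 → mem[0x6f]=0x2d, sp=0x6f
body[0] add  r6, r4, r2 → r6=0xde
body[1] sub  r6, r1, #30 → r6=0x6b
body[2] sub  r6, r7, #48 → r6=0x5c
body[3] xor  r6, r2, r1 → r6=0x38
body[4] add  r4, r0, #58 → r4=0x35
epilogue: pop r4=0x2d, sp=0x70
prologue pushed ['r4'] at ['0x6f']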